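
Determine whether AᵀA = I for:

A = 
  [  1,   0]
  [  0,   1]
Yes

AᵀA = 
  [  1,   0]
  [  0,   1]
= I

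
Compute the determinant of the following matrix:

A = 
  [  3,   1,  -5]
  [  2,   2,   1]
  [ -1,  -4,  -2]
33

Cofactor expansion along row 1:
det(A) = (3)·((2)(-2) - (1)(-4)) - (1)·((2)(-2) - (1)(-1)) + (-5)·((2)(-4) - (2)(-1))
  = (3)(0) - (1)(-3) + (-5)(-6)
  = 33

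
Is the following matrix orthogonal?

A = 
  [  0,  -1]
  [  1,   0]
Yes

AᵀA = 
  [  1,   0]
  [  0,   1]
= I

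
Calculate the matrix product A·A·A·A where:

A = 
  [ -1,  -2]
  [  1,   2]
A² = A·A:
A²[1,1] = (-1)(-1) + (-2)(1) = -1
A²[1,2] = (-1)(-2) + (-2)(2) = -2
A²[2,1] = (1)(-1) + (2)(1) = 1
A²[2,2] = (1)(-2) + (2)(2) = 2
A² = 
  [ -1,  -2]
  [  1,   2]

A^3 = A^2·A:
A^3[1,1] = (-1)(-1) + (-2)(1) = -1
A^3[1,2] = (-1)(-2) + (-2)(2) = -2
A^3[2,1] = (1)(-1) + (2)(1) = 1
A^3[2,2] = (1)(-2) + (2)(2) = 2
A^3 = 
  [ -1,  -2]
  [  1,   2]

A^4 = A^3·A:
A^4[1,1] = (-1)(-1) + (-2)(1) = -1
A^4[1,2] = (-1)(-2) + (-2)(2) = -2
A^4[2,1] = (1)(-1) + (2)(1) = 1
A^4[2,2] = (1)(-2) + (2)(2) = 2
A^4 = 
  [ -1,  -2]
  [  1,   2]

Therefore
A^4 = 
  [ -1,  -2]
  [  1,   2]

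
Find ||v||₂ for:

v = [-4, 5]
6.403

||v||₂ = √((-4)² + (5)²) = √41 = 6.403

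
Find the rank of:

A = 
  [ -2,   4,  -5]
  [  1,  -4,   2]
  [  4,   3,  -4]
rank(A) = 3

Row reduce:
R2 → R2 + (1/2)·R1
R3 → R3 + (2)·R1
R3 → R3 + (11/2)·R2
REF = 
  [   -2,     4,    -5]
  [    0,    -2,  -1/2]
  [    0,     0, -67/4]
Pivot columns: 1, 2, 3 → 3 pivots.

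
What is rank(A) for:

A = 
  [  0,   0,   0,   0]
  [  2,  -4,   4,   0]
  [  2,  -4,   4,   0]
rank(A) = 1

Row reduce:
Swap R1 ↔ R2
R3 → R3 - (1)·R1
REF = 
  [  2,  -4,   4,   0]
  [  0,   0,   0,   0]
  [  0,   0,   0,   0]
Pivot columns: 1 → 1 pivot.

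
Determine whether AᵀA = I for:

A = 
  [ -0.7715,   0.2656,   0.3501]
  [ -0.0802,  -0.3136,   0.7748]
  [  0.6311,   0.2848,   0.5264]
No

AᵀA = 
  [  0.9999,   0,   0]
  [  0,   0.2500,  -0.0001]
  [  0,  -0.0001,   1]
≠ I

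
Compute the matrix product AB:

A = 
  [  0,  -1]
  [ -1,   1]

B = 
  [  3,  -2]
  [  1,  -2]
AB = 
  [ -1,   2]
  [ -2,   0]

A is 2×2 and B is 2×2, so AB is 2×2. Each entry is (row of A)·(column of B):
AB[1,1] = (0)(3) + (-1)(1) = -1
AB[1,2] = (0)(-2) + (-1)(-2) = 2
AB[2,1] = (-1)(3) + (1)(1) = -2
AB[2,2] = (-1)(-2) + (1)(-2) = 0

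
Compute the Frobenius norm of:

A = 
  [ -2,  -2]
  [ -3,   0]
||A||_F = 4.123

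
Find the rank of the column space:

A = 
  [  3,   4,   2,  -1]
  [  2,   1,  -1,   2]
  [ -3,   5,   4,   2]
Row reduce:
R2 → R2 - (2/3)·R1
R3 → R3 + (1)·R1
R3 → R3 + (27/5)·R2
REF = 
  [    3,     4,     2,    -1]
  [    0,  -5/3,  -7/3,   8/3]
  [    0,     0, -33/5,  77/5]
Pivot columns: 1, 2, 3 → 3 pivots.
dim(Col(A)) = number of pivot columns = 3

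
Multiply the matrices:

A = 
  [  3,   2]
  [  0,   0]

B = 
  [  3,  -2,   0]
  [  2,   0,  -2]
A is 2×2 and B is 2×3, so AB is 2×3. Each entry is (row of A)·(column of B):
AB[1,1] = (3)(3) + (2)(2) = 13
AB[1,2] = (3)(-2) + (2)(0) = -6
AB[1,3] = (3)(0) + (2)(-2) = -4
AB[2,1] = (0)(3) + (0)(2) = 0
AB[2,2] = (0)(-2) + (0)(0) = 0
AB[2,3] = (0)(0) + (0)(-2) = 0

AB = 
  [ 13,  -6,  -4]
  [  0,   0,   0]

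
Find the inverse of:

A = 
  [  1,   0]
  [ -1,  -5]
det(A) = (1)(-5) - (0)(-1) = -5
For a 2×2 matrix, A⁻¹ = (1/det(A)) · [[d, -b], [-c, a]]
    = (-1/5) · [[-5, 0], [1, 1]]

A⁻¹ = 
  [   1,    0]
  [-1/5, -1/5]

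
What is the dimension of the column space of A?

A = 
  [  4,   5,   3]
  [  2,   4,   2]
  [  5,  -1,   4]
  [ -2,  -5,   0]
dim(Col(A)) = 3

Row reduce:
R2 → R2 - (1/2)·R1
R3 → R3 - (5/4)·R1
R4 → R4 + (1/2)·R1
R3 → R3 + (29/6)·R2
R4 → R4 + (5/3)·R2
R4 → R4 - (7/8)·R3
REF = 
  [  4,   5,   3]
  [  0, 3/2, 1/2]
  [  0,   0, 8/3]
  [  0,   0,   0]
Pivot columns: 1, 2, 3 → 3 pivots.
dim(Col(A)) = number of pivot columns = 3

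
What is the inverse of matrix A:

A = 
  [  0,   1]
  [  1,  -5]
det(A) = (0)(-5) - (1)(1) = -1
For a 2×2 matrix, A⁻¹ = (1/det(A)) · [[d, -b], [-c, a]]
    = (-1) · [[-5, -1], [-1, 0]]

A⁻¹ = 
  [  5,   1]
  [  1,   0]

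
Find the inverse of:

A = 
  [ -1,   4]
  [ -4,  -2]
det(A) = (-1)(-2) - (4)(-4) = 18
For a 2×2 matrix, A⁻¹ = (1/det(A)) · [[d, -b], [-c, a]]
    = (1/18) · [[-2, -4], [4, -1]]

A⁻¹ = 
  [ -1/9,  -2/9]
  [  2/9, -1/18]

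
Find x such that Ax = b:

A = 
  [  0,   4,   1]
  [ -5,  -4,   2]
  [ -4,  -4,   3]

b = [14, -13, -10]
x = [1, 3, 2]

Row reduce the augmented matrix [A|b]:
Swap R1 ↔ R2
R3 → R3 - (4/5)·R1
R3 → R3 + (1/5)·R2
REF = 
  [  -5,   -4,    2,  -13]
  [   0,    4,    1,   14]
  [   0,    0,  8/5, 16/5]

Back-substitution:
x₃ = (16/5) / (8/5) = 2
x₂ = (14 - (1)(2)) / 4 = 3
x₁ = (-13 - (-4)(3) - (2)(2)) / (-5) = 1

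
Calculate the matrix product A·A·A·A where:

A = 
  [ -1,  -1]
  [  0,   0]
A^4 = 
  [  1,   1]
  [  0,   0]

A² = A·A:
A²[1,1] = (-1)(-1) + (-1)(0) = 1
A²[1,2] = (-1)(-1) + (-1)(0) = 1
A²[2,1] = (0)(-1) + (0)(0) = 0
A²[2,2] = (0)(-1) + (0)(0) = 0
A² = 
  [  1,   1]
  [  0,   0]

A^3 = A^2·A:
A^3[1,1] = (1)(-1) + (1)(0) = -1
A^3[1,2] = (1)(-1) + (1)(0) = -1
A^3[2,1] = (0)(-1) + (0)(0) = 0
A^3[2,2] = (0)(-1) + (0)(0) = 0
A^3 = 
  [ -1,  -1]
  [  0,   0]

A^4 = A^3·A:
A^4[1,1] = (-1)(-1) + (-1)(0) = 1
A^4[1,2] = (-1)(-1) + (-1)(0) = 1
A^4[2,1] = (0)(-1) + (0)(0) = 0
A^4[2,2] = (0)(-1) + (0)(0) = 0
A^4 = 
  [  1,   1]
  [  0,   0]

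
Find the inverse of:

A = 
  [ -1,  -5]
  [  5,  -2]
det(A) = (-1)(-2) - (-5)(5) = 27
For a 2×2 matrix, A⁻¹ = (1/det(A)) · [[d, -b], [-c, a]]
    = (1/27) · [[-2, 5], [-5, -1]]

A⁻¹ = 
  [-2/27,  5/27]
  [-5/27, -1/27]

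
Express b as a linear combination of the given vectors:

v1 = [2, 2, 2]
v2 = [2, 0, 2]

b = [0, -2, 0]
c1 = -1, c2 = 1

b = -1·v1 + 1·v2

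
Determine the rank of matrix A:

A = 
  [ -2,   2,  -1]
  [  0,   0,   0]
rank(A) = 1

Row reduce:
(no row operations needed)
REF = 
  [ -2,   2,  -1]
  [  0,   0,   0]
Pivot columns: 1 → 1 pivot.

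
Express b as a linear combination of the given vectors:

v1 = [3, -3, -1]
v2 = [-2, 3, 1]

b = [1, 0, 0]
c1 = 1, c2 = 1

b = 1·v1 + 1·v2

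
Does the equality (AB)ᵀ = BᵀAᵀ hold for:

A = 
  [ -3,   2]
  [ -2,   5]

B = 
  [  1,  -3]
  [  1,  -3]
Yes

(AB)ᵀ = 
  [ -1,   3]
  [  3,  -9]

BᵀAᵀ = 
  [ -1,   3]
  [  3,  -9]

Both sides are equal — this is the standard identity (AB)ᵀ = BᵀAᵀ, which holds for all A, B.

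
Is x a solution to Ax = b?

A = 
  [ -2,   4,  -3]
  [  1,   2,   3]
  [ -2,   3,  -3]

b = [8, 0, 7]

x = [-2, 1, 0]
Yes

Ax = [8, 0, 7] = b ✓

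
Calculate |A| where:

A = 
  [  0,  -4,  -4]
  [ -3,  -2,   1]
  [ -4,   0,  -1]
Cofactor expansion along row 1:
det(A) = (0)·((-2)(-1) - (1)(0)) - (-4)·((-3)(-1) - (1)(-4)) + (-4)·((-3)(0) - (-2)(-4))
  = (0)(2) - (-4)(7) + (-4)(-8)
  = 60

det(A) = 60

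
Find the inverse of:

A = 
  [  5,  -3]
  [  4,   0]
det(A) = (5)(0) - (-3)(4) = 12
For a 2×2 matrix, A⁻¹ = (1/det(A)) · [[d, -b], [-c, a]]
    = (1/12) · [[0, 3], [-4, 5]]

A⁻¹ = 
  [   0,  1/4]
  [-1/3, 5/12]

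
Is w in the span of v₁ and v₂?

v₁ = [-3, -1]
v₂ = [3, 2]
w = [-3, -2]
Yes

Form the augmented matrix and row-reduce:
[v₁|v₂|w] = 
  [ -3,   3,  -3]
  [ -1,   2,  -2]
R2 → R2 - (1/3)·R1
REF = 
  [ -3,   3,  -3]
  [  0,   1,  -1]

No row of the form [0 0 | nonzero], so the system is consistent. Back-substitution gives c₁ = 0, c₂ = -1: w = (0)·v₁ + (-1)·v₂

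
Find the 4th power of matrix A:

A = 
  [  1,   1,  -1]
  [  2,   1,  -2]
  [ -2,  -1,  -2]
A² = A·A:
A²[1,1] = (1)(1) + (1)(2) + (-1)(-2) = 5
A²[1,2] = (1)(1) + (1)(1) + (-1)(-1) = 3
A²[1,3] = (1)(-1) + (1)(-2) + (-1)(-2) = -1
A²[2,1] = (2)(1) + (1)(2) + (-2)(-2) = 8
A²[2,2] = (2)(1) + (1)(1) + (-2)(-1) = 5
A²[2,3] = (2)(-1) + (1)(-2) + (-2)(-2) = 0
A²[3,1] = (-2)(1) + (-1)(2) + (-2)(-2) = 0
A²[3,2] = (-2)(1) + (-1)(1) + (-2)(-1) = -1
A²[3,3] = (-2)(-1) + (-1)(-2) + (-2)(-2) = 8
A² = 
  [  5,   3,  -1]
  [  8,   5,   0]
  [  0,  -1,   8]

A^3 = A^2·A:
A^3[1,1] = (5)(1) + (3)(2) + (-1)(-2) = 13
A^3[1,2] = (5)(1) + (3)(1) + (-1)(-1) = 9
A^3[1,3] = (5)(-1) + (3)(-2) + (-1)(-2) = -9
A^3[2,1] = (8)(1) + (5)(2) + (0)(-2) = 18
A^3[2,2] = (8)(1) + (5)(1) + (0)(-1) = 13
A^3[2,3] = (8)(-1) + (5)(-2) + (0)(-2) = -18
A^3[3,1] = (0)(1) + (-1)(2) + (8)(-2) = -18
A^3[3,2] = (0)(1) + (-1)(1) + (8)(-1) = -9
A^3[3,3] = (0)(-1) + (-1)(-2) + (8)(-2) = -14
A^3 = 
  [ 13,   9,  -9]
  [ 18,  13, -18]
  [-18,  -9, -14]

A^4 = A^3·A:
A^4[1,1] = (13)(1) + (9)(2) + (-9)(-2) = 49
A^4[1,2] = (13)(1) + (9)(1) + (-9)(-1) = 31
A^4[1,3] = (13)(-1) + (9)(-2) + (-9)(-2) = -13
A^4[2,1] = (18)(1) + (13)(2) + (-18)(-2) = 80
A^4[2,2] = (18)(1) + (13)(1) + (-18)(-1) = 49
A^4[2,3] = (18)(-1) + (13)(-2) + (-18)(-2) = -8
A^4[3,1] = (-18)(1) + (-9)(2) + (-14)(-2) = -8
A^4[3,2] = (-18)(1) + (-9)(1) + (-14)(-1) = -13
A^4[3,3] = (-18)(-1) + (-9)(-2) + (-14)(-2) = 64
A^4 = 
  [ 49,  31, -13]
  [ 80,  49,  -8]
  [ -8, -13,  64]

Therefore
A^4 = 
  [ 49,  31, -13]
  [ 80,  49,  -8]
  [ -8, -13,  64]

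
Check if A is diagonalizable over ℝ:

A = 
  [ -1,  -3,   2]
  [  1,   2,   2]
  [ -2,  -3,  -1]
No

Characteristic polynomial: det(λI - A) = λ³ + 10λ - 7
By the rational root theorem any rational root is an integer dividing 7; none of those is a root, so p(λ) has no rational roots and hence (being an irreducible cubic) no repeated roots.
Discriminant of the cubic: Δ = -5323
Δ < 0 ⇒ one real eigenvalue and a complex-conjugate pair: λ ≈ -0.335 + 3.215i, -0.335 - 3.215i, 0.6699
Has complex eigenvalues (not diagonalizable over ℝ).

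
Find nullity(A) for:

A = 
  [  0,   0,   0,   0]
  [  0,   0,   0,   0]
nullity(A) = 4

Row reduce:
(no row operations needed)
REF = 
  [  0,   0,   0,   0]
  [  0,   0,   0,   0]
Pivot columns: none → 0 pivots.
rank(A) = 0, so nullity(A) = 4 - 0 = 4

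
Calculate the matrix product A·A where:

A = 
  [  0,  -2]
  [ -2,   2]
A² = A·A:
A²[1,1] = (0)(0) + (-2)(-2) = 4
A²[1,2] = (0)(-2) + (-2)(2) = -4
A²[2,1] = (-2)(0) + (2)(-2) = -4
A²[2,2] = (-2)(-2) + (2)(2) = 8
A² = 
  [  4,  -4]
  [ -4,   8]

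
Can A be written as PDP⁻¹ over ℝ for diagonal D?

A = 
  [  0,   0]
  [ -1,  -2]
Yes

tr(A) = -2, det(A) = 0
Characteristic polynomial: λ² - tr(A)λ + det(A) = λ² + 2λ
λ² + 2λ = λ(λ + 2)
Eigenvalues: 0, -2
λ=-2: alg. mult. = 1, geom. mult. = 2 - rank(A - (-2)I) = 2 - 1 = 1
λ=0: alg. mult. = 1, geom. mult. = 2 - rank(A - (0)I) = 2 - 1 = 1
Sum of geometric multiplicities equals n, so A has n independent eigenvectors.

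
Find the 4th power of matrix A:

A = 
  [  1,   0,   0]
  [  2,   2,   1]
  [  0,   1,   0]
A² = A·A:
A²[1,1] = (1)(1) + (0)(2) + (0)(0) = 1
A²[1,2] = (1)(0) + (0)(2) + (0)(1) = 0
A²[1,3] = (1)(0) + (0)(1) + (0)(0) = 0
A²[2,1] = (2)(1) + (2)(2) + (1)(0) = 6
A²[2,2] = (2)(0) + (2)(2) + (1)(1) = 5
A²[2,3] = (2)(0) + (2)(1) + (1)(0) = 2
A²[3,1] = (0)(1) + (1)(2) + (0)(0) = 2
A²[3,2] = (0)(0) + (1)(2) + (0)(1) = 2
A²[3,3] = (0)(0) + (1)(1) + (0)(0) = 1
A² = 
  [  1,   0,   0]
  [  6,   5,   2]
  [  2,   2,   1]

A^3 = A^2·A:
A^3[1,1] = (1)(1) + (0)(2) + (0)(0) = 1
A^3[1,2] = (1)(0) + (0)(2) + (0)(1) = 0
A^3[1,3] = (1)(0) + (0)(1) + (0)(0) = 0
A^3[2,1] = (6)(1) + (5)(2) + (2)(0) = 16
A^3[2,2] = (6)(0) + (5)(2) + (2)(1) = 12
A^3[2,3] = (6)(0) + (5)(1) + (2)(0) = 5
A^3[3,1] = (2)(1) + (2)(2) + (1)(0) = 6
A^3[3,2] = (2)(0) + (2)(2) + (1)(1) = 5
A^3[3,3] = (2)(0) + (2)(1) + (1)(0) = 2
A^3 = 
  [  1,   0,   0]
  [ 16,  12,   5]
  [  6,   5,   2]

A^4 = A^3·A:
A^4[1,1] = (1)(1) + (0)(2) + (0)(0) = 1
A^4[1,2] = (1)(0) + (0)(2) + (0)(1) = 0
A^4[1,3] = (1)(0) + (0)(1) + (0)(0) = 0
A^4[2,1] = (16)(1) + (12)(2) + (5)(0) = 40
A^4[2,2] = (16)(0) + (12)(2) + (5)(1) = 29
A^4[2,3] = (16)(0) + (12)(1) + (5)(0) = 12
A^4[3,1] = (6)(1) + (5)(2) + (2)(0) = 16
A^4[3,2] = (6)(0) + (5)(2) + (2)(1) = 12
A^4[3,3] = (6)(0) + (5)(1) + (2)(0) = 5
A^4 = 
  [  1,   0,   0]
  [ 40,  29,  12]
  [ 16,  12,   5]

Therefore
A^4 = 
  [  1,   0,   0]
  [ 40,  29,  12]
  [ 16,  12,   5]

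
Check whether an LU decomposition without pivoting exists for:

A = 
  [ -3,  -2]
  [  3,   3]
Yes.
A[1,1] = -3 ≠ 0, so Gaussian elimination proceeds without a row swap: multiplier ℓ₂₁ = (3)/(-3) = -1, and U[2,2] = 3 - (-1)(-2) = 1.
L = 
  [  1,   0]
  [ -1,   1]
U = 
  [ -3,  -2]
  [  0,   1]
Check row 2 of LU: [(-1)(-3), (-1)(-2) + 1] = [3, 3] = row 2 of A ✓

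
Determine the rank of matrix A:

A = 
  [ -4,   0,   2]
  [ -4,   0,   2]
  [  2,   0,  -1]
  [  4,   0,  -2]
rank(A) = 1

Row reduce:
R2 → R2 - (1)·R1
R3 → R3 + (1/2)·R1
R4 → R4 + (1)·R1
REF = 
  [ -4,   0,   2]
  [  0,   0,   0]
  [  0,   0,   0]
  [  0,   0,   0]
Pivot columns: 1 → 1 pivot.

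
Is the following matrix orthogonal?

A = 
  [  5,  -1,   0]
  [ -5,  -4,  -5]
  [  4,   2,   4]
No

AᵀA = 
  [ 66,  23,  41]
  [ 23,  21,  28]
  [ 41,  28,  41]
≠ I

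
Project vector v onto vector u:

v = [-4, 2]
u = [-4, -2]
v·u = (-4)(-4) + (2)(-2) = 12
u·u = (-4)² + (-2)² = 20
proj_u(v) = (v·u / u·u) × u = (12/20) × u = (3/5) × u

proj_u(v) = [-12/5, -6/5]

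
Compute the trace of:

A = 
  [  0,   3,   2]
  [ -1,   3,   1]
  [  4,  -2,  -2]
1

tr(A) = 0 + 3 + -2 = 1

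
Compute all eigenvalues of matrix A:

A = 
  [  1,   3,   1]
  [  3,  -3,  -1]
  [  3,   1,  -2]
Characteristic polynomial: det(λI - A) = λ³ + 4λ² - 10λ - 28
Testing integer divisors of the constant term: p(-2) = 0, so (λ + 2) is a factor:
p(λ) = (λ + 2)(λ² + 2λ - 14)
λ² + 2λ - 14 = 0  ⇒  λ = (-2 ± √((2)² - 4·(-14)))/2 = (-2 ± √(60))/2
  = -1 + √15,  -1 - √15

λ = -2, -1 + √15, -1 - √15  (≈ -2, 2.873, -4.873)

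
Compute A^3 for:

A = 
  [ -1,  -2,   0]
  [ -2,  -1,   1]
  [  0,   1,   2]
A² = A·A:
A²[1,1] = (-1)(-1) + (-2)(-2) + (0)(0) = 5
A²[1,2] = (-1)(-2) + (-2)(-1) + (0)(1) = 4
A²[1,3] = (-1)(0) + (-2)(1) + (0)(2) = -2
A²[2,1] = (-2)(-1) + (-1)(-2) + (1)(0) = 4
A²[2,2] = (-2)(-2) + (-1)(-1) + (1)(1) = 6
A²[2,3] = (-2)(0) + (-1)(1) + (1)(2) = 1
A²[3,1] = (0)(-1) + (1)(-2) + (2)(0) = -2
A²[3,2] = (0)(-2) + (1)(-1) + (2)(1) = 1
A²[3,3] = (0)(0) + (1)(1) + (2)(2) = 5
A² = 
  [  5,   4,  -2]
  [  4,   6,   1]
  [ -2,   1,   5]

A^3 = A^2·A:
A^3[1,1] = (5)(-1) + (4)(-2) + (-2)(0) = -13
A^3[1,2] = (5)(-2) + (4)(-1) + (-2)(1) = -16
A^3[1,3] = (5)(0) + (4)(1) + (-2)(2) = 0
A^3[2,1] = (4)(-1) + (6)(-2) + (1)(0) = -16
A^3[2,2] = (4)(-2) + (6)(-1) + (1)(1) = -13
A^3[2,3] = (4)(0) + (6)(1) + (1)(2) = 8
A^3[3,1] = (-2)(-1) + (1)(-2) + (5)(0) = 0
A^3[3,2] = (-2)(-2) + (1)(-1) + (5)(1) = 8
A^3[3,3] = (-2)(0) + (1)(1) + (5)(2) = 11
A^3 = 
  [-13, -16,   0]
  [-16, -13,   8]
  [  0,   8,  11]

Therefore
A^3 = 
  [-13, -16,   0]
  [-16, -13,   8]
  [  0,   8,  11]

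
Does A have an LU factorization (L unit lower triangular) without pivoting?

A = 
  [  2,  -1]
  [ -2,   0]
Yes.
A[1,1] = 2 ≠ 0, so Gaussian elimination proceeds without a row swap: multiplier ℓ₂₁ = (-2)/(2) = -1, and U[2,2] = 0 - (-1)(-1) = -1.
L = 
  [  1,   0]
  [ -1,   1]
U = 
  [  2,  -1]
  [  0,  -1]
Check row 2 of LU: [(-1)(2), (-1)(-1) + (-1)] = [-2, 0] = row 2 of A ✓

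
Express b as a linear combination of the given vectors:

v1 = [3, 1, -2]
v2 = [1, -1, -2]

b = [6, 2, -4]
c1 = 2, c2 = 0

b = 2·v1 + 0·v2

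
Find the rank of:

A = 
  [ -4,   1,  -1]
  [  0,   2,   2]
rank(A) = 2

Row reduce:
(no row operations needed)
REF = 
  [ -4,   1,  -1]
  [  0,   2,   2]
Pivot columns: 1, 2 → 2 pivots.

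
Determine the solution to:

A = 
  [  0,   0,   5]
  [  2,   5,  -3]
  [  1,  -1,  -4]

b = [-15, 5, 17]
x = [3, -2, -3]

Row reduce the augmented matrix [A|b]:
Swap R1 ↔ R2
R3 → R3 - (1/2)·R1
Swap R2 ↔ R3
REF = 
  [   2,    5,   -3,    5]
  [   0, -7/2, -5/2, 29/2]
  [   0,    0,    5,  -15]

Back-substitution:
x₃ = (-15) / 5 = -3
x₂ = (29/2 - (-5/2)(-3)) / (-7/2) = -2
x₁ = (5 - (5)(-2) - (-3)(-3)) / 2 = 3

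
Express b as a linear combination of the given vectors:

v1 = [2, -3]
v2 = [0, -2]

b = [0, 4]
c1 = 0, c2 = -2

b = 0·v1 + -2·v2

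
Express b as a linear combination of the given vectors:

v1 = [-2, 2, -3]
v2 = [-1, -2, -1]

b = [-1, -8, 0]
c1 = -1, c2 = 3

b = -1·v1 + 3·v2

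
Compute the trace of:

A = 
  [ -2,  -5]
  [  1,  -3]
-5

tr(A) = -2 + -3 = -5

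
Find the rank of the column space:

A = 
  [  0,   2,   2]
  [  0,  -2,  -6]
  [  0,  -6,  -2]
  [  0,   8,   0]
Row reduce:
R2 → R2 + (1)·R1
R3 → R3 + (3)·R1
R4 → R4 - (4)·R1
R3 → R3 + (1)·R2
R4 → R4 - (2)·R2
REF = 
  [  0,   2,   2]
  [  0,   0,  -4]
  [  0,   0,   0]
  [  0,   0,   0]
Pivot columns: 2, 3 → 2 pivots.
dim(Col(A)) = number of pivot columns = 2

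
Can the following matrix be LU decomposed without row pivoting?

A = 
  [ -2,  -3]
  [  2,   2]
Yes.
A[1,1] = -2 ≠ 0, so Gaussian elimination proceeds without a row swap: multiplier ℓ₂₁ = (2)/(-2) = -1, and U[2,2] = 2 - (-1)(-3) = -1.
L = 
  [  1,   0]
  [ -1,   1]
U = 
  [ -2,  -3]
  [  0,  -1]
Check row 2 of LU: [(-1)(-2), (-1)(-3) + (-1)] = [2, 2] = row 2 of A ✓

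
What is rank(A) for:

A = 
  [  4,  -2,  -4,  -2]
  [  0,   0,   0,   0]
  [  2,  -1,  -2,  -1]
Row reduce:
R3 → R3 - (1/2)·R1
REF = 
  [  4,  -2,  -4,  -2]
  [  0,   0,   0,   0]
  [  0,   0,   0,   0]
Pivot columns: 1 → 1 pivot.

rank(A) = 1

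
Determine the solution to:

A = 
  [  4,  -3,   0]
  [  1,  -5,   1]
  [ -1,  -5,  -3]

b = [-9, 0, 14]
Row reduce the augmented matrix [A|b]:
R2 → R2 - (1/4)·R1
R3 → R3 + (1/4)·R1
R3 → R3 - (23/17)·R2
REF = 
  [     4,     -3,      0,     -9]
  [     0,  -17/4,      1,    9/4]
  [     0,      0, -74/17, 148/17]

Back-substitution:
x₃ = (148/17) / (-74/17) = -2
x₂ = (9/4 - (1)(-2)) / (-17/4) = -1
x₁ = (-9 - (-3)(-1) - (0)(-2)) / 4 = -3

x = [-3, -1, -2]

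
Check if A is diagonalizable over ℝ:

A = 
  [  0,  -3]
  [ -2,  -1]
Yes

tr(A) = -1, det(A) = -6
Characteristic polynomial: λ² - tr(A)λ + det(A) = λ² + λ - 6
λ² + λ - 6 = (λ + 3)(λ - 2)
Eigenvalues: 2, -3
λ=-3: alg. mult. = 1, geom. mult. = 2 - rank(A - (-3)I) = 2 - 1 = 1
λ=2: alg. mult. = 1, geom. mult. = 2 - rank(A - (2)I) = 2 - 1 = 1
Sum of geometric multiplicities equals n, so A has n independent eigenvectors.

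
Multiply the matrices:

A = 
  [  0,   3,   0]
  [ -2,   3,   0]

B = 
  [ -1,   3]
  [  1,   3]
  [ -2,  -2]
AB = 
  [  3,   9]
  [  5,   3]

A is 2×3 and B is 3×2, so AB is 2×2. Each entry is (row of A)·(column of B):
AB[1,1] = (0)(-1) + (3)(1) + (0)(-2) = 3
AB[1,2] = (0)(3) + (3)(3) + (0)(-2) = 9
AB[2,1] = (-2)(-1) + (3)(1) + (0)(-2) = 5
AB[2,2] = (-2)(3) + (3)(3) + (0)(-2) = 3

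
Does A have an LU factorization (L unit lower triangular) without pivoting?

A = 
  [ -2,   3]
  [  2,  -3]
Yes.
A[1,1] = -2 ≠ 0, so Gaussian elimination proceeds without a row swap: multiplier ℓ₂₁ = (2)/(-2) = -1, and U[2,2] = -3 - (-1)(3) = 0.
L = 
  [  1,   0]
  [ -1,   1]
U = 
  [ -2,   3]
  [  0,   0]
Check row 2 of LU: [(-1)(-2), (-1)(3) + 0] = [2, -3] = row 2 of A ✓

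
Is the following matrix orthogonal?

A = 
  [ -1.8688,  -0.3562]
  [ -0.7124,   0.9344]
No

AᵀA = 
  [  3.9999,   0]
  [  0,   1]
≠ I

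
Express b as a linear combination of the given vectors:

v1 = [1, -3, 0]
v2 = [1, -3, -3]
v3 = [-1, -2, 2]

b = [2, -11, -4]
c1 = 1, c2 = 2, c3 = 1

b = 1·v1 + 2·v2 + 1·v3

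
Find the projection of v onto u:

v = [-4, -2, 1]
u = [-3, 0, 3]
proj_u(v) = [-5/2, 0, 5/2]

v·u = (-4)(-3) + (-2)(0) + (1)(3) = 15
u·u = (-3)² + (0)² + (3)² = 18
proj_u(v) = (v·u / u·u) × u = (15/18) × u = (5/6) × u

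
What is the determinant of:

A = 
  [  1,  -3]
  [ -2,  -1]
For a 2×2 matrix, det = ad - bc = (1)(-1) - (-3)(-2) = -7

det(A) = -7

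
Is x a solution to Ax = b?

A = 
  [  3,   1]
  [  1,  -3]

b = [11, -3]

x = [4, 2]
No

Ax = [14, -2] ≠ b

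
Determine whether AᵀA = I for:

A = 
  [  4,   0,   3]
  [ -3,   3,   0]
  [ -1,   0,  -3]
No

AᵀA = 
  [ 26,  -9,  15]
  [ -9,   9,   0]
  [ 15,   0,  18]
≠ I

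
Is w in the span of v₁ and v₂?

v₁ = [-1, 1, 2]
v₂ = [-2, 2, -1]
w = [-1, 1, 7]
Yes

Form the augmented matrix and row-reduce:
[v₁|v₂|w] = 
  [ -1,  -2,  -1]
  [  1,   2,   1]
  [  2,  -1,   7]
R2 → R2 + (1)·R1
R3 → R3 + (2)·R1
Swap R2 ↔ R3
REF = 
  [ -1,  -2,  -1]
  [  0,  -5,   5]
  [  0,   0,   0]

No row of the form [0 0 | nonzero], so the system is consistent. Back-substitution gives c₁ = 3, c₂ = -1: w = (3)·v₁ + (-1)·v₂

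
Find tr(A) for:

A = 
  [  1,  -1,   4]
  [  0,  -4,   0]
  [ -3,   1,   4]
1

tr(A) = 1 + -4 + 4 = 1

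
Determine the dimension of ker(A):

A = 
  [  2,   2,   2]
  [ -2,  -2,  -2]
nullity(A) = 2

Row reduce:
R2 → R2 + (1)·R1
REF = 
  [  2,   2,   2]
  [  0,   0,   0]
Pivot columns: 1 → 1 pivot.
rank(A) = 1, so nullity(A) = 3 - 1 = 2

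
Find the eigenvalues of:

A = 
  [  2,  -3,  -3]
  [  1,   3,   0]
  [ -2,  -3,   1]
λ = 0, 4, 2

Characteristic polynomial: det(λI - A) = λ³ - 6λ² + 8λ
The constant term is 0, so λ = 0 is a root: p(λ) = λ(λ² - 6λ + 8)
λ² - 6λ + 8 = (λ - 2)(λ - 4)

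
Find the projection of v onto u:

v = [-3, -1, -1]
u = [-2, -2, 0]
proj_u(v) = [-2, -2, 0]

v·u = (-3)(-2) + (-1)(-2) + (-1)(0) = 8
u·u = (-2)² + (-2)² + (0)² = 8
proj_u(v) = (v·u / u·u) × u = (8/8) × u = (1) × u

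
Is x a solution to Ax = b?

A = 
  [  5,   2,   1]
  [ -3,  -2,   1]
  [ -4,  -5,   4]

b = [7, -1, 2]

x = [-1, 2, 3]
No

Ax = [2, 2, 6] ≠ b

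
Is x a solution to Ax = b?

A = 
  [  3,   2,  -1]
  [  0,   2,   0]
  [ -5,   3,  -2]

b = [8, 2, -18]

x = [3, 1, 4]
No

Ax = [7, 2, -20] ≠ b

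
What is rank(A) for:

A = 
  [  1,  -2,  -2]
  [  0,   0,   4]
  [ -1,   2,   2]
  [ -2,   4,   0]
rank(A) = 2

Row reduce:
R3 → R3 + (1)·R1
R4 → R4 + (2)·R1
R4 → R4 + (1)·R2
REF = 
  [  1,  -2,  -2]
  [  0,   0,   4]
  [  0,   0,   0]
  [  0,   0,   0]
Pivot columns: 1, 3 → 2 pivots.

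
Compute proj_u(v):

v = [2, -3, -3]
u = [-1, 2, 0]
v·u = (2)(-1) + (-3)(2) + (-3)(0) = -8
u·u = (-1)² + (2)² + (0)² = 5
proj_u(v) = (v·u / u·u) × u = (-8/5) × u

proj_u(v) = [8/5, -16/5, 0]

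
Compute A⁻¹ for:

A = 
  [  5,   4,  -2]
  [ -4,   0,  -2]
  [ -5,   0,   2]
det(A) = (5)·((0)(2) - (-2)(0)) - (4)·((-4)(2) - (-2)(-5)) + (-2)·((-4)(0) - (0)(-5))
  = (5)(0) - (4)(-18) + (-2)(0)
  = 72
det(A) = 72 ≠ 0, so A is invertible.

Cofactors Cᵢⱼ = (-1)ⁱ⁺ʲ·Mᵢⱼ:
C = 
  [  0,  18,   0]
  [ -8,   0, -20]
  [ -8,  18,  16]

adj(A) = Cᵀ:
adj(A) = 
  [  0,  -8,  -8]
  [ 18,   0,  18]
  [  0, -20,  16]

A⁻¹ = (1/72) · adj(A):
A⁻¹ = 
  [    0,  -1/9,  -1/9]
  [  1/4,     0,   1/4]
  [    0, -5/18,   2/9]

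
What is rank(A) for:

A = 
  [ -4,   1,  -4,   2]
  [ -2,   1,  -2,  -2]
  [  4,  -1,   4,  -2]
Row reduce:
R2 → R2 - (1/2)·R1
R3 → R3 + (1)·R1
REF = 
  [ -4,   1,  -4,   2]
  [  0, 1/2,   0,  -3]
  [  0,   0,   0,   0]
Pivot columns: 1, 2 → 2 pivots.

rank(A) = 2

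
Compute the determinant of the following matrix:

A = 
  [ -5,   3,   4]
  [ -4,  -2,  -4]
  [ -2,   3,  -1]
-122

Cofactor expansion along row 1:
det(A) = (-5)·((-2)(-1) - (-4)(3)) - (3)·((-4)(-1) - (-4)(-2)) + (4)·((-4)(3) - (-2)(-2))
  = (-5)(14) - (3)(-4) + (4)(-16)
  = -122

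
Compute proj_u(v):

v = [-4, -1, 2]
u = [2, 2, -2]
proj_u(v) = [-7/3, -7/3, 7/3]

v·u = (-4)(2) + (-1)(2) + (2)(-2) = -14
u·u = (2)² + (2)² + (-2)² = 12
proj_u(v) = (v·u / u·u) × u = (-14/12) × u = (-7/6) × u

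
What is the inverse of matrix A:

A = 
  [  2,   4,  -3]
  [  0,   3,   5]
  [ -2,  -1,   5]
det(A) = (2)·((3)(5) - (5)(-1)) - (4)·((0)(5) - (5)(-2)) + (-3)·((0)(-1) - (3)(-2))
  = (2)(20) - (4)(10) + (-3)(6)
  = -18
det(A) = -18 ≠ 0, so A is invertible.

Cofactors Cᵢⱼ = (-1)ⁱ⁺ʲ·Mᵢⱼ:
C = 
  [ 20, -10,   6]
  [-17,   4,  -6]
  [ 29, -10,   6]

adj(A) = Cᵀ:
adj(A) = 
  [ 20, -17,  29]
  [-10,   4, -10]
  [  6,  -6,   6]

A⁻¹ = (-1/18) · adj(A):
A⁻¹ = 
  [ -10/9,  17/18, -29/18]
  [   5/9,   -2/9,    5/9]
  [  -1/3,    1/3,   -1/3]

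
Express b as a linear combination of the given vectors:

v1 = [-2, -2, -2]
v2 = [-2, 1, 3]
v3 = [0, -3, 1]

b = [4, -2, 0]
c1 = -1, c2 = -1, c3 = 1

b = -1·v1 + -1·v2 + 1·v3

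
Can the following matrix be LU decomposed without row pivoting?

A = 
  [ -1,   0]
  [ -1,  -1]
Yes.
A[1,1] = -1 ≠ 0, so Gaussian elimination proceeds without a row swap: multiplier ℓ₂₁ = (-1)/(-1) = 1, and U[2,2] = -1 - (1)(0) = -1.
L = 
  [  1,   0]
  [  1,   1]
U = 
  [ -1,   0]
  [  0,  -1]
Check row 2 of LU: [(1)(-1), (1)(0) + (-1)] = [-1, -1] = row 2 of A ✓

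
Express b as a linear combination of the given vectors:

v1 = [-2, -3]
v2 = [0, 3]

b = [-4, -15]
c1 = 2, c2 = -3

b = 2·v1 + -3·v2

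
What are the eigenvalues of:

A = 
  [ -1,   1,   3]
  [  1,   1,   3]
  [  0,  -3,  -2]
Characteristic polynomial: det(λI - A) = λ³ + 2λ² + 7λ + 14
Testing integer divisors of the constant term: p(-2) = 0, so (λ + 2) is a factor:
p(λ) = (λ + 2)(λ² + 7)
λ² + 7 = 0  ⇒  λ = (0 ± √((0)² - 4·(7)))/2 = (0 ± √(-28))/2
  = i√7,  -i√7

λ = -2, i√7, -i√7  (≈ -2, 0 + 2.646i, 0 - 2.646i)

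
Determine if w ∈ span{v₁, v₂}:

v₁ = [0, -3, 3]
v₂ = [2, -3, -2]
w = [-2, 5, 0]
Yes

Form the augmented matrix and row-reduce:
[v₁|v₂|w] = 
  [  0,   2,  -2]
  [ -3,  -3,   5]
  [  3,  -2,   0]
Swap R1 ↔ R2
R3 → R3 + (1)·R1
R3 → R3 + (5/2)·R2
REF = 
  [ -3,  -3,   5]
  [  0,   2,  -2]
  [  0,   0,   0]

No row of the form [0 0 | nonzero], so the system is consistent. Back-substitution gives c₁ = -2/3, c₂ = -1: w = (-2/3)·v₁ + (-1)·v₂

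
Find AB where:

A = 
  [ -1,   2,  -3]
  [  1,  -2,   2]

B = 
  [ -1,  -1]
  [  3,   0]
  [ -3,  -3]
A is 2×3 and B is 3×2, so AB is 2×2. Each entry is (row of A)·(column of B):
AB[1,1] = (-1)(-1) + (2)(3) + (-3)(-3) = 16
AB[1,2] = (-1)(-1) + (2)(0) + (-3)(-3) = 10
AB[2,1] = (1)(-1) + (-2)(3) + (2)(-3) = -13
AB[2,2] = (1)(-1) + (-2)(0) + (2)(-3) = -7

AB = 
  [ 16,  10]
  [-13,  -7]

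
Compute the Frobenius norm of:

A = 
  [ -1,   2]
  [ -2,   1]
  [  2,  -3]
||A||_F = 4.796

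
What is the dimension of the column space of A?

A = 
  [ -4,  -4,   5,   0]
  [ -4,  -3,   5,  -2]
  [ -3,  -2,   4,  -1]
dim(Col(A)) = 3

Row reduce:
R2 → R2 - (1)·R1
R3 → R3 - (3/4)·R1
R3 → R3 - (1)·R2
REF = 
  [ -4,  -4,   5,   0]
  [  0,   1,   0,  -2]
  [  0,   0, 1/4,   1]
Pivot columns: 1, 2, 3 → 3 pivots.
dim(Col(A)) = number of pivot columns = 3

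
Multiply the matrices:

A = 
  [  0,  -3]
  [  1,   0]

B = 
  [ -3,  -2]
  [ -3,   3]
A is 2×2 and B is 2×2, so AB is 2×2. Each entry is (row of A)·(column of B):
AB[1,1] = (0)(-3) + (-3)(-3) = 9
AB[1,2] = (0)(-2) + (-3)(3) = -9
AB[2,1] = (1)(-3) + (0)(-3) = -3
AB[2,2] = (1)(-2) + (0)(3) = -2

AB = 
  [  9,  -9]
  [ -3,  -2]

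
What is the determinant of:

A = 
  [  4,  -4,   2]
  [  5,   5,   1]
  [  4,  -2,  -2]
-148

Cofactor expansion along row 1:
det(A) = (4)·((5)(-2) - (1)(-2)) - (-4)·((5)(-2) - (1)(4)) + (2)·((5)(-2) - (5)(4))
  = (4)(-8) - (-4)(-14) + (2)(-30)
  = -148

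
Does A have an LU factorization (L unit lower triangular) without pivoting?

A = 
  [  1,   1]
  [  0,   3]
Yes.
A[1,1] = 1 ≠ 0, so Gaussian elimination proceeds without a row swap: multiplier ℓ₂₁ = (0)/(1) = 0, and U[2,2] = 3 - (0)(1) = 3.
L = 
  [  1,   0]
  [  0,   1]
U = 
  [  1,   1]
  [  0,   3]
Check row 2 of LU: [(0)(1), (0)(1) + 3] = [0, 3] = row 2 of A ✓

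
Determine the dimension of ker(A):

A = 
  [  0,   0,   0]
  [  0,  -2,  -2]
nullity(A) = 2

Row reduce:
Swap R1 ↔ R2
REF = 
  [  0,  -2,  -2]
  [  0,   0,   0]
Pivot columns: 2 → 1 pivot.
rank(A) = 1, so nullity(A) = 3 - 1 = 2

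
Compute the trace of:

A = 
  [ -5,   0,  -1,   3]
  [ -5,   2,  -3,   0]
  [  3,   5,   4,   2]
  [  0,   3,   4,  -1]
0

tr(A) = -5 + 2 + 4 + -1 = 0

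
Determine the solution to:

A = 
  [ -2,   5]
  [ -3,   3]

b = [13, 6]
x = [1, 3]

Row reduce the augmented matrix [A|b]:
R2 → R2 - (3/2)·R1
REF = 
  [   -2,     5,    13]
  [    0,  -9/2, -27/2]

Back-substitution:
x₂ = (-27/2) / (-9/2) = 3
x₁ = (13 - (5)(3)) / (-2) = 1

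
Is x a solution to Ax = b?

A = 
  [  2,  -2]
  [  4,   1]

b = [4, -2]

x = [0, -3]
No

Ax = [6, -3] ≠ b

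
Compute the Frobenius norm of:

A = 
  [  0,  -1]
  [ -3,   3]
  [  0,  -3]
||A||_F = 5.292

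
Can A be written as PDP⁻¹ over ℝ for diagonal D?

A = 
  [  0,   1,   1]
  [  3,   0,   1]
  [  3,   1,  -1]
Yes

Characteristic polynomial: det(λI - A) = λ³ + λ² - 7λ - 9
By the rational root theorem any rational root is an integer dividing 9; none of those is a root, so p(λ) has no rational roots and hence (being an irreducible cubic) no repeated roots.
Discriminant of the cubic: Δ = 404
Δ > 0 ⇒ three distinct real eigenvalues: λ ≈ -2.349, -1.396, 2.745
Three distinct real eigenvalues, so A has 3 independent eigenvectors.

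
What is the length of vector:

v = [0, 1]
1

||v||₂ = √((0)² + (1)²) = √1 = 1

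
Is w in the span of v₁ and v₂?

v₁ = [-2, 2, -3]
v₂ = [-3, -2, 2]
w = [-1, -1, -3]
No

Form the augmented matrix and row-reduce:
[v₁|v₂|w] = 
  [ -2,  -3,  -1]
  [  2,  -2,  -1]
  [ -3,   2,  -3]
R2 → R2 + (1)·R1
R3 → R3 - (3/2)·R1
R3 → R3 + (13/10)·R2
REF = 
  [    -2,     -3,     -1]
  [     0,     -5,     -2]
  [     0,      0, -41/10]

Row 3 reads [0 0 | -41/10], i.e. 0 = -41/10, so the system is inconsistent and w ∉ span{v₁, v₂}.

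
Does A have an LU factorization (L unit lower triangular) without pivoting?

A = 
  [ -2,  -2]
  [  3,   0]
Yes.
A[1,1] = -2 ≠ 0, so Gaussian elimination proceeds without a row swap: multiplier ℓ₂₁ = (3)/(-2) = -3/2, and U[2,2] = 0 - (-3/2)(-2) = -3.
L = 
  [   1,    0]
  [-3/2,    1]
U = 
  [ -2,  -2]
  [  0,  -3]
Check row 2 of LU: [(-3/2)(-2), (-3/2)(-2) + (-3)] = [3, 0] = row 2 of A ✓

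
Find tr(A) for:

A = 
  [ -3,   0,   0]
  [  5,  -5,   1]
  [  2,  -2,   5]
-3

tr(A) = -3 + -5 + 5 = -3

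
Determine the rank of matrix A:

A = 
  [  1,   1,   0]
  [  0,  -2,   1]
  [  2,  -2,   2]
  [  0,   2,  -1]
rank(A) = 2

Row reduce:
R3 → R3 - (2)·R1
R3 → R3 - (2)·R2
R4 → R4 + (1)·R2
REF = 
  [  1,   1,   0]
  [  0,  -2,   1]
  [  0,   0,   0]
  [  0,   0,   0]
Pivot columns: 1, 2 → 2 pivots.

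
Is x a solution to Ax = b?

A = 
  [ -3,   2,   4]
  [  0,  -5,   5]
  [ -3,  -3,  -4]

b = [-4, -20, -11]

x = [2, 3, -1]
Yes

Ax = [-4, -20, -11] = b ✓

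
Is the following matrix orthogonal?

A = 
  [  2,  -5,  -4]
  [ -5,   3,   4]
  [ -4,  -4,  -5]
No

AᵀA = 
  [ 45,  -9,  -8]
  [ -9,  50,  52]
  [ -8,  52,  57]
≠ I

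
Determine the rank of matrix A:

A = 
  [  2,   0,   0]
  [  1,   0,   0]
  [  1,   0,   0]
Row reduce:
R2 → R2 - (1/2)·R1
R3 → R3 - (1/2)·R1
REF = 
  [  2,   0,   0]
  [  0,   0,   0]
  [  0,   0,   0]
Pivot columns: 1 → 1 pivot.

rank(A) = 1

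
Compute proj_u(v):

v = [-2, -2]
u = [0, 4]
proj_u(v) = [0, -2]

v·u = (-2)(0) + (-2)(4) = -8
u·u = (0)² + (4)² = 16
proj_u(v) = (v·u / u·u) × u = (-8/16) × u = (-1/2) × u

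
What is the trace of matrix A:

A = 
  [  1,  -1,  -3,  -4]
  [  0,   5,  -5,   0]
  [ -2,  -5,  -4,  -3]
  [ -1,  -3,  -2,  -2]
0

tr(A) = 1 + 5 + -4 + -2 = 0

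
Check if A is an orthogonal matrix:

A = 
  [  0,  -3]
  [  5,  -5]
No

AᵀA = 
  [ 25, -25]
  [-25,  34]
≠ I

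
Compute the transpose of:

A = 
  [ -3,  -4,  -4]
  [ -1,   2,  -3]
Aᵀ = 
  [ -3,  -1]
  [ -4,   2]
  [ -4,  -3]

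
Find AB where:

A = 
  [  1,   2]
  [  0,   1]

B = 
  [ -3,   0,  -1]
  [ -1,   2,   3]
A is 2×2 and B is 2×3, so AB is 2×3. Each entry is (row of A)·(column of B):
AB[1,1] = (1)(-3) + (2)(-1) = -5
AB[1,2] = (1)(0) + (2)(2) = 4
AB[1,3] = (1)(-1) + (2)(3) = 5
AB[2,1] = (0)(-3) + (1)(-1) = -1
AB[2,2] = (0)(0) + (1)(2) = 2
AB[2,3] = (0)(-1) + (1)(3) = 3

AB = 
  [ -5,   4,   5]
  [ -1,   2,   3]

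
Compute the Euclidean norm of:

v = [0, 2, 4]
4.472

||v||₂ = √((0)² + (2)² + (4)²) = √20 = 4.472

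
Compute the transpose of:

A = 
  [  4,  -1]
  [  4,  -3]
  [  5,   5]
Aᵀ = 
  [  4,   4,   5]
  [ -1,  -3,   5]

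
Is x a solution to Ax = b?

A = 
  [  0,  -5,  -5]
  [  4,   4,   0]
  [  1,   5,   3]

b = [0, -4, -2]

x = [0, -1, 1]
Yes

Ax = [0, -4, -2] = b ✓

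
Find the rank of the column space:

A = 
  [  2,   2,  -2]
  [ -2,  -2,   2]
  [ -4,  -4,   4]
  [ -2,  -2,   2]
dim(Col(A)) = 1

Row reduce:
R2 → R2 + (1)·R1
R3 → R3 + (2)·R1
R4 → R4 + (1)·R1
REF = 
  [  2,   2,  -2]
  [  0,   0,   0]
  [  0,   0,   0]
  [  0,   0,   0]
Pivot columns: 1 → 1 pivot.
dim(Col(A)) = number of pivot columns = 1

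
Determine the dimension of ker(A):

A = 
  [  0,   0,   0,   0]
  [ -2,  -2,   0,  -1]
nullity(A) = 3

Row reduce:
Swap R1 ↔ R2
REF = 
  [ -2,  -2,   0,  -1]
  [  0,   0,   0,   0]
Pivot columns: 1 → 1 pivot.
rank(A) = 1, so nullity(A) = 4 - 1 = 3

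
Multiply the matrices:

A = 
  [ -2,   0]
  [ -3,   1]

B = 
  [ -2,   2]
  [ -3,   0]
A is 2×2 and B is 2×2, so AB is 2×2. Each entry is (row of A)·(column of B):
AB[1,1] = (-2)(-2) + (0)(-3) = 4
AB[1,2] = (-2)(2) + (0)(0) = -4
AB[2,1] = (-3)(-2) + (1)(-3) = 3
AB[2,2] = (-3)(2) + (1)(0) = -6

AB = 
  [  4,  -4]
  [  3,  -6]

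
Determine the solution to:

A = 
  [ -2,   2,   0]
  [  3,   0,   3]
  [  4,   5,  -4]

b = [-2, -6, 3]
Row reduce the augmented matrix [A|b]:
R2 → R2 + (3/2)·R1
R3 → R3 + (2)·R1
R3 → R3 - (3)·R2
REF = 
  [ -2,   2,   0,  -2]
  [  0,   3,   3,  -9]
  [  0,   0, -13,  26]

Back-substitution:
x₃ = 26 / (-13) = -2
x₂ = (-9 - (3)(-2)) / 3 = -1
x₁ = (-2 - (2)(-1) - (0)(-2)) / (-2) = 0

x = [0, -1, -2]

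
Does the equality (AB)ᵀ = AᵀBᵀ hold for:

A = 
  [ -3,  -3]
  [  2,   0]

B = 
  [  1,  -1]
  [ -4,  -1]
No

(AB)ᵀ = 
  [  9,   2]
  [  6,  -2]

AᵀBᵀ = 
  [ -5,  10]
  [ -3,  12]

The two matrices differ, so (AB)ᵀ ≠ AᵀBᵀ in general. The correct identity is (AB)ᵀ = BᵀAᵀ.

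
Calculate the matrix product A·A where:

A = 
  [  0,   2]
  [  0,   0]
A² = A·A:
A²[1,1] = (0)(0) + (2)(0) = 0
A²[1,2] = (0)(2) + (2)(0) = 0
A²[2,1] = (0)(0) + (0)(0) = 0
A²[2,2] = (0)(2) + (0)(0) = 0
A² = 
  [  0,   0]
  [  0,   0]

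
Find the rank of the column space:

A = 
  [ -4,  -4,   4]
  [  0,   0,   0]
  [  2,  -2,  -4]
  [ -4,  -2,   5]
Row reduce:
R3 → R3 + (1/2)·R1
R4 → R4 - (1)·R1
Swap R2 ↔ R3
R4 → R4 + (1/2)·R2
REF = 
  [ -4,  -4,   4]
  [  0,  -4,  -2]
  [  0,   0,   0]
  [  0,   0,   0]
Pivot columns: 1, 2 → 2 pivots.
dim(Col(A)) = number of pivot columns = 2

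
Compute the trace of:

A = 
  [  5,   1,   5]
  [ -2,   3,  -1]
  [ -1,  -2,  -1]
7

tr(A) = 5 + 3 + -1 = 7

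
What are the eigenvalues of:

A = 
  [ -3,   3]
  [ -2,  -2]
λ = (-5 + i√23)/2, (-5 - i√23)/2  (≈ -2.5 + 2.398i, -2.5 - 2.398i)

tr(A) = -5, det(A) = 12
Characteristic polynomial: λ² - tr(A)λ + det(A) = λ² + 5λ + 12
λ² + 5λ + 12 = 0  ⇒  λ = (-5 ± √((5)² - 4·(12)))/2 = (-5 ± √(-23))/2
  = (-5 + i√23)/2,  (-5 - i√23)/2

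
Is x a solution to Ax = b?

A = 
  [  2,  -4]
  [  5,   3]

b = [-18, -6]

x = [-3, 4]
No

Ax = [-22, -3] ≠ b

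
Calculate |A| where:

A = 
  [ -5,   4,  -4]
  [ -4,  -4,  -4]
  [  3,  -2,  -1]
-124

Cofactor expansion along row 1:
det(A) = (-5)·((-4)(-1) - (-4)(-2)) - (4)·((-4)(-1) - (-4)(3)) + (-4)·((-4)(-2) - (-4)(3))
  = (-5)(-4) - (4)(16) + (-4)(20)
  = -124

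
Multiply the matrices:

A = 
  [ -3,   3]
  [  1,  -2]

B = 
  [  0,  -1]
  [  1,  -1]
A is 2×2 and B is 2×2, so AB is 2×2. Each entry is (row of A)·(column of B):
AB[1,1] = (-3)(0) + (3)(1) = 3
AB[1,2] = (-3)(-1) + (3)(-1) = 0
AB[2,1] = (1)(0) + (-2)(1) = -2
AB[2,2] = (1)(-1) + (-2)(-1) = 1

AB = 
  [  3,   0]
  [ -2,   1]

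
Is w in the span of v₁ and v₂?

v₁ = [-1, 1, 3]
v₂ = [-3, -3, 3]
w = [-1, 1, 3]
Yes

Form the augmented matrix and row-reduce:
[v₁|v₂|w] = 
  [ -1,  -3,  -1]
  [  1,  -3,   1]
  [  3,   3,   3]
R2 → R2 + (1)·R1
R3 → R3 + (3)·R1
R3 → R3 - (1)·R2
REF = 
  [ -1,  -3,  -1]
  [  0,  -6,   0]
  [  0,   0,   0]

No row of the form [0 0 | nonzero], so the system is consistent. Back-substitution gives c₁ = 1, c₂ = 0: w = (1)·v₁ + (0)·v₂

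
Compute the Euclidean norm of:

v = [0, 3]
3

||v||₂ = √((0)² + (3)²) = √9 = 3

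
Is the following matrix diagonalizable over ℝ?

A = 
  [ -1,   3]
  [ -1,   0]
No

tr(A) = -1, det(A) = 3
Characteristic polynomial: λ² - tr(A)λ + det(A) = λ² + λ + 3
λ² + λ + 3 = 0  ⇒  λ = (-1 ± √((1)² - 4·(3)))/2 = (-1 ± √(-11))/2
  = (-1 + i√11)/2,  (-1 - i√11)/2
Eigenvalues: (-1 + i√11)/2, (-1 - i√11)/2  (≈ -0.5 + 1.658i, -0.5 - 1.658i)
Has complex eigenvalues (not diagonalizable over ℝ).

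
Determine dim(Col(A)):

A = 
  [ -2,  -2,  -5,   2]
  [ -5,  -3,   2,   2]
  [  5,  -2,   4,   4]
Row reduce:
R2 → R2 - (5/2)·R1
R3 → R3 + (5/2)·R1
R3 → R3 + (7/2)·R2
REF = 
  [   -2,    -2,    -5,     2]
  [    0,     2,  29/2,    -3]
  [    0,     0, 169/4,  -3/2]
Pivot columns: 1, 2, 3 → 3 pivots.
dim(Col(A)) = number of pivot columns = 3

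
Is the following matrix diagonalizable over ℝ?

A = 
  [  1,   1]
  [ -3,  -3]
Yes

tr(A) = -2, det(A) = 0
Characteristic polynomial: λ² - tr(A)λ + det(A) = λ² + 2λ
λ² + 2λ = λ(λ + 2)
Eigenvalues: 0, -2
λ=-2: alg. mult. = 1, geom. mult. = 2 - rank(A - (-2)I) = 2 - 1 = 1
λ=0: alg. mult. = 1, geom. mult. = 2 - rank(A - (0)I) = 2 - 1 = 1
Sum of geometric multiplicities equals n, so A has n independent eigenvectors.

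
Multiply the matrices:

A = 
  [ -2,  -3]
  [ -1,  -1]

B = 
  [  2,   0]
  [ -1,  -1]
AB = 
  [ -1,   3]
  [ -1,   1]

A is 2×2 and B is 2×2, so AB is 2×2. Each entry is (row of A)·(column of B):
AB[1,1] = (-2)(2) + (-3)(-1) = -1
AB[1,2] = (-2)(0) + (-3)(-1) = 3
AB[2,1] = (-1)(2) + (-1)(-1) = -1
AB[2,2] = (-1)(0) + (-1)(-1) = 1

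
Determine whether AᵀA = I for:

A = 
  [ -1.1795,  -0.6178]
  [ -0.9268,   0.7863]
No

AᵀA = 
  [  2.2502,   0]
  [  0,   0.9999]
≠ I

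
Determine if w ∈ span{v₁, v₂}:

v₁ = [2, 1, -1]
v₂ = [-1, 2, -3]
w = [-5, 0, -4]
No

Form the augmented matrix and row-reduce:
[v₁|v₂|w] = 
  [  2,  -1,  -5]
  [  1,   2,   0]
  [ -1,  -3,  -4]
R2 → R2 - (1/2)·R1
R3 → R3 + (1/2)·R1
R3 → R3 + (7/5)·R2
REF = 
  [  2,  -1,  -5]
  [  0, 5/2, 5/2]
  [  0,   0,  -3]

Row 3 reads [0 0 | -3], i.e. 0 = -3, so the system is inconsistent and w ∉ span{v₁, v₂}.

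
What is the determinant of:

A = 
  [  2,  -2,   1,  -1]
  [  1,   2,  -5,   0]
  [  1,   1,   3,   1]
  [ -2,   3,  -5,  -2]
Cofactor expansion along row 1: det(A) = a₁₁M₁₁ - a₁₂M₁₂ + a₁₃M₁₃ - a₁₄M₁₄

M₁₁ = det[[2, -5, 0]; [1, 3, 1]; [3, -5, -2]]
  = (2)·((3)(-2) - (1)(-5)) - (-5)·((1)(-2) - (1)(3)) + (0)·((1)(-5) - (3)(3))
  = (2)(-1) - (-5)(-5) + (0)(-14)
  = -27
M₁₂ = det[[1, -5, 0]; [1, 3, 1]; [-2, -5, -2]]
  = (1)·((3)(-2) - (1)(-5)) - (-5)·((1)(-2) - (1)(-2)) + (0)·((1)(-5) - (3)(-2))
  = (1)(-1) - (-5)(0) + (0)(1)
  = -1
M₁₃ = det[[1, 2, 0]; [1, 1, 1]; [-2, 3, -2]]
  = (1)·((1)(-2) - (1)(3)) - (2)·((1)(-2) - (1)(-2)) + (0)·((1)(3) - (1)(-2))
  = (1)(-5) - (2)(0) + (0)(5)
  = -5
M₁₄ = det[[1, 2, -5]; [1, 1, 3]; [-2, 3, -5]]
  = (1)·((1)(-5) - (3)(3)) - (2)·((1)(-5) - (3)(-2)) + (-5)·((1)(3) - (1)(-2))
  = (1)(-14) - (2)(1) + (-5)(5)
  = -41

det(A) = (2)(-27) - (-2)(-1) + (1)(-5) - (-1)(-41) = -102

det(A) = -102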